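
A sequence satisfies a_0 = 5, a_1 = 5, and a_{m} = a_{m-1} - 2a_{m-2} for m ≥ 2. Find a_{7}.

The ordinary generating function has denominator 1 - y + 2y^2.
Iterating the recurrence: a_0,…,a_{7} = 5, 5, -5, -15, -5, 25, 35, -15.

-15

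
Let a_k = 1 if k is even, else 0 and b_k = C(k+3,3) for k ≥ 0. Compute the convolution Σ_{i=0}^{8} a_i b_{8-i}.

The convolution is the x^8 coefficient of A(x)B(x).
Σ = 1·165 + 0·120 + 1·84 + 0·56 + 1·35 + 0·20 + 1·10 + 0·4 + 1·1 = 295.

295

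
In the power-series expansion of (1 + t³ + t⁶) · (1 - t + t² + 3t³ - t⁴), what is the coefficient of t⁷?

(1 + t³ + t⁶) has coefficients 1,0,0,1,0,0,1 for degrees 0…6.
(1 - t + t² + 3t³ - t⁴) has coefficients 1,-1,1,3,-1,0,0,0 for degrees 0…7.
[t⁷] = 1·0 + 1·(-1) + 1·(-1) = -2.

-2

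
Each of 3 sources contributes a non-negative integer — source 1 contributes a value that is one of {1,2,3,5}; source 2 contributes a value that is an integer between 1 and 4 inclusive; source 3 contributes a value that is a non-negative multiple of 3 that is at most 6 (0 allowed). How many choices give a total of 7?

The generating function for the choices is (x + x^2 + x^3 + x^5)·(x + x^2 + x^3 + x^4)·(1 + x^3 + x^6); the count is [x^7].
(x + x^2 + x^3 + x^5) has coefficients 0,1,1,1,0,1 for degrees 0…5.
(x + x^2 + x^3 + x^4) has coefficients 0,1,1,1,1,0,0,0 for degrees 0…7.
Finally multiplying by (1 + x^3 + x^6), the product of all factors after the first has coefficients 0,1,1,1,2,1,1,2 for degrees 0…7.
[x^7] = 1·1 + 1·1 + 1·2 + 1·1 = 5.

5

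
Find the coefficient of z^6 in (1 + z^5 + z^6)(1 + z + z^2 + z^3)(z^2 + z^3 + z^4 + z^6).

(1 + z^5 + z^6) has coefficients 1,0,0,0,0,1,1 for degrees 0…6.
(1 + z + z^2 + z^3) has coefficients 1,1,1,1,0,0,0 for degrees 0…6.
Finally multiplying by (z^2 + z^3 + z^4 + z^6), the product of all factors after the first has coefficients 0,0,1,2,3,3,3 for degrees 0…6.
[z^6] = 1·3 + 1·0 + 1·0 = 3.

3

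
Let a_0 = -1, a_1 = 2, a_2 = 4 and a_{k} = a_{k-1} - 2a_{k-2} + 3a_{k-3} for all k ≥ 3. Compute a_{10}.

31

The ordinary generating function has denominator 1 - z + 2z^2 - 3z^3.
Iterating the recurrence: a_0,…,a_{10} = -1, 2, 4, -3, -5, 13, 14, -27, -16, 80, 31.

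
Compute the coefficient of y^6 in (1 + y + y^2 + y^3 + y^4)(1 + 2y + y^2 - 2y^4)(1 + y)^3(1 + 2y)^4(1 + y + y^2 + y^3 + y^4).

(1 + y + y^2 + y^3 + y^4) has coefficients 1,1,1,1,1 for degrees 0…4.
(1 + 2y + y^2 - 2y^4) has coefficients 1,2,1,0,-2,0,0 for degrees 0…6.
Multiplying by (1 + y)^3 gives running coefficients 1,5,10,10,3,-5,-6 for degrees 0…6.
Multiplying by (1 + 2y)^4 gives running coefficients 1,13,74,242,499,659,506 for degrees 0…6.
Finally multiplying by (1 + y + y^2 + y^3 + y^4), the product of all factors after the first has coefficients 1,14,88,330,829,1487,1980 for degrees 0…6.
[y^6] = 1·1980 + 1·1487 + 1·829 + 1·330 + 1·88 = 4714.

4714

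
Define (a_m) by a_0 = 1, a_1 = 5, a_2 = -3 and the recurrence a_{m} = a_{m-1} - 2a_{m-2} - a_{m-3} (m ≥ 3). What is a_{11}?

489

The ordinary generating function has denominator 1 - x + 2x^2 + x^3.
Iterating the recurrence: a_0,…,a_{11} = 1, 5, -3, -14, -13, 18, 58, 35, -99, -227, -64, 489.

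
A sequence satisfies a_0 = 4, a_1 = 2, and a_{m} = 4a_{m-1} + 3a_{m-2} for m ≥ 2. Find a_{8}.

The ordinary generating function has denominator 1 - 4q - 3q^2.
Iterating the recurrence: a_0,…,a_{8} = 4, 2, 20, 86, 404, 1874, 8708, 40454, 187940.

187940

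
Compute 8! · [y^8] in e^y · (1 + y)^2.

73

The EGF product rule gives c_8 = Σ_{k_1+k_2=8} C(8; k_1,k_2) · ∏ g_i(k_i), where e^y gives (1)^k; (1+y)^2 gives the falling factorial (2)_k.
g_1(k) for k = 0…8: 1, 1, 1, 1, 1, 1, 1, 1, 1.
g_2(k) for k = 0…8: 1, 2, 2, 0, 0, 0, 0, 0, 0.
c_8 = Σ_k C(8,k)·g_1(k)·g_2(8−k) = 28·1·2 + 8·1·2 + 1·1·1 = 56 + 16 + 1 = 73.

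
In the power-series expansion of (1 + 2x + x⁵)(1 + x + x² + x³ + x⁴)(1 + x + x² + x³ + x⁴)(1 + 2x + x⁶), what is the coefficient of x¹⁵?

(1 + 2x + x⁵) has coefficients 1,2,0,0,0,1 for degrees 0…5.
(1 + x + x² + x³ + x⁴) has coefficients 1,1,1,1,1,0,0,0,0,0,0,0,0,0,0,0 for degrees 0…15.
Multiplying by (1 + x + x² + x³ + x⁴) gives running coefficients 1,2,3,4,5,4,3,2,1,0,0,0,0,0,0,0 for degrees 0…15.
Finally multiplying by (1 + 2x + x⁶), the product of all factors after the first has coefficients 1,4,7,10,13,14,12,10,8,6,5,4,3,2,1,0 for degrees 0…15.
[x¹⁵] = 1·0 + 2·1 + 1·5 = 7.

7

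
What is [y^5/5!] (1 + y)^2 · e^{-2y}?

-32

The EGF product rule gives c_5 = Σ_{k_1+k_2=5} C(5; k_1,k_2) · ∏ g_i(k_i), where (1+y)^2 gives the falling factorial (2)_k; e^{-2y} gives (-2)^k.
g_1(k) for k = 0…5: 1, 2, 2, 0, 0, 0.
g_2(k) for k = 0…5: 1, -2, 4, -8, 16, -32.
c_5 = Σ_k C(5,k)·g_1(k)·g_2(5−k) = 1·1·(-32) + 5·2·16 + 10·2·(-8) = −32 + 160 − 160 = -32.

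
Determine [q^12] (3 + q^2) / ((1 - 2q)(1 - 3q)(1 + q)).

Partial fractions give a closed form: a_n = (-13/3)·2^n + (7)·3^n + (1/3)·(-1)^n.
At n = 12: a_12 = 3702338.

3702338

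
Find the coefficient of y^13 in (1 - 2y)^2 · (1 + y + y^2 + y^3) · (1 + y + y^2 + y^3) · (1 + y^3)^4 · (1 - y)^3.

67

(1 - 2y)^2 has coefficients 1,-4,4 for degrees 0…2.
(1 + y + y^2 + y^3) has coefficients 1,1,1,1,0,0,0,0,0,0,0,0,0,0 for degrees 0…13.
Multiplying by (1 + y + y^2 + y^3) gives running coefficients 1,2,3,4,3,2,1,0,0,0,0,0,0,0 for degrees 0…13.
Multiplying by (1 + y^3)^4 gives running coefficients 1,2,3,8,11,14,23,24,26,32,26,24,23,14 for degrees 0…13.
Finally multiplying by (1 - y)^3, the product of all factors after the first has coefficients 1,-1,0,4,-6,2,6,-14,9,3,-16,16,-3,-9 for degrees 0…13.
[y^13] = 1·(-9) − 4·(-3) + 4·16 = 67.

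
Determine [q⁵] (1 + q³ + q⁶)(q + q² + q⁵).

(1 + q³ + q⁶) has coefficients 1,0,0,1,0,0 for degrees 0…5.
(q + q² + q⁵) has coefficients 0,1,1,0,0,1 for degrees 0…5.
[q⁵] = 1·1 + 1·1 = 2.

2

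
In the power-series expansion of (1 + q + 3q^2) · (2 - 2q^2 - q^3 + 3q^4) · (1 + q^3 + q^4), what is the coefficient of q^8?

-4

(1 + q + 3q^2) has coefficients 1,1,3 for degrees 0…2.
(2 - 2q^2 - q^3 + 3q^4) has coefficients 2,0,-2,-1,3,0,0,0,0 for degrees 0…8.
Finally multiplying by (1 + q^3 + q^4), the product of all factors after the first has coefficients 2,0,-2,1,5,-2,-3,2,3 for degrees 0…8.
[q^8] = 1·3 + 1·2 + 3·(-3) = -4.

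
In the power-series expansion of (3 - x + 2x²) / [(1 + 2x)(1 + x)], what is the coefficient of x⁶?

506

The denominator gives the recurrence a_n = −3a_(n−1) − 2a_(n−2) for n ≥ 3; the numerator fixes a_0 = 3, a_1 = -10, a_2 = 26.
Iterating: 3, -10, 26, -58, 122, -250, 506, so a_6 = 506.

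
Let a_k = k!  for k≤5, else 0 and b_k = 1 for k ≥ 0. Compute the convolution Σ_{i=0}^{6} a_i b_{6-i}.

The convolution is the x^6 coefficient of A(x)B(x).
Σ = 1·1 + 1·1 + 2·1 + 6·1 + 24·1 + 120·1 + 0·1 = 154.

154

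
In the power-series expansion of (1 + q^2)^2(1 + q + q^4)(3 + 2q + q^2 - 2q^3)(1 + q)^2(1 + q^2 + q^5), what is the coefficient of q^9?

(1 + q^2)^2 has coefficients 1,0,2,0,1 for degrees 0…4.
(1 + q + q^4) has coefficients 1,1,0,0,1,0,0,0,0,0 for degrees 0…9.
Multiplying by (3 + 2q + q^2 - 2q^3) gives running coefficients 3,5,3,-1,1,2,1,-2,0,0 for degrees 0…9.
Multiplying by (1 + q)^2 gives running coefficients 3,11,16,10,2,3,6,2,-3,-2 for degrees 0…9.
Finally multiplying by (1 + q^2 + q^5), the product of all factors after the first has coefficients 3,11,19,21,18,16,19,21,13,2 for degrees 0…9.
[q^9] = 1·2 + 2·21 + 1·16 = 60.

60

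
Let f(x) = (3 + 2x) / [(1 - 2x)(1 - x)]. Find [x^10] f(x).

Partial fractions give a closed form: a_n = (8)·2^n + (-5)·1^n.
At n = 10: a_10 = 8187.

8187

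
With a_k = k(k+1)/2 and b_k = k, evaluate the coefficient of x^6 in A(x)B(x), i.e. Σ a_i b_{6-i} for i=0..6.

70

This is [x^6] in the product of the two ordinary generating functions.
Σ = 0·6 + 1·5 + 3·4 + 6·3 + 10·2 + 15·1 + 21·0 = 70.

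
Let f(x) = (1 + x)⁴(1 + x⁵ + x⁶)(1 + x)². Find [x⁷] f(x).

21

(1 + x)⁴ has coefficients 1,4,6,4,1 for degrees 0…4.
(1 + x⁵ + x⁶) has coefficients 1,0,0,0,0,1,1,0 for degrees 0…7.
Finally multiplying by (1 + x)², the product of all factors after the first has coefficients 1,2,1,0,0,1,3,3 for degrees 0…7.
[x⁷] = 1·3 + 4·3 + 6·1 + 4·0 + 1·0 = 21.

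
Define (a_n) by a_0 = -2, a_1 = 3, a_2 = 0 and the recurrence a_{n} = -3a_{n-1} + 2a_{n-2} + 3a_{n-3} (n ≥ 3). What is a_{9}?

The ordinary generating function has denominator 1 + 3z - 2z^2 - 3z^3.
Iterating the recurrence: a_0,…,a_{9} = -2, 3, 0, 0, 9, -27, 99, -324, 1089, -3618.

-3618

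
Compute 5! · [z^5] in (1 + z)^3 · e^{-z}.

The EGF product rule gives c_5 = Σ_{k_1+k_2=5} C(5; k_1,k_2) · ∏ g_i(k_i), where (1+z)^3 gives the falling factorial (3)_k; e^{-z} gives (-1)^k.
g_1(k) for k = 0…5: 1, 3, 6, 6, 0, 0.
g_2(k) for k = 0…5: 1, -1, 1, -1, 1, -1.
c_5 = Σ_k C(5,k)·g_1(k)·g_2(5−k) = 1·1·(-1) + 5·3·1 + 10·6·(-1) + 10·6·1 = −1 + 15 − 60 + 60 = 14.

14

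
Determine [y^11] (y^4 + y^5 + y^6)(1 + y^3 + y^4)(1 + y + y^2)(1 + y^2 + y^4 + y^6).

(y^4 + y^5 + y^6) has coefficients 0,0,0,0,1,1,1 for degrees 0…6.
(1 + y^3 + y^4) has coefficients 1,0,0,1,1,0,0,0,0,0,0,0 for degrees 0…11.
Multiplying by (1 + y + y^2) gives running coefficients 1,1,1,1,2,2,1,0,0,0,0,0 for degrees 0…11.
Finally multiplying by (1 + y^2 + y^4 + y^6), the product of all factors after the first has coefficients 1,1,2,2,4,4,5,4,4,3,3,2 for degrees 0…11.
[y^11] = 1·4 + 1·5 + 1·4 = 13.

13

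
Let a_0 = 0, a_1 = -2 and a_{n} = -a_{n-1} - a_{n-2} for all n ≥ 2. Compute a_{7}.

-2

The ordinary generating function has denominator 1 + q + q^2.
Iterating the recurrence: a_0,…,a_{7} = 0, -2, 2, 0, -2, 2, 0, -2.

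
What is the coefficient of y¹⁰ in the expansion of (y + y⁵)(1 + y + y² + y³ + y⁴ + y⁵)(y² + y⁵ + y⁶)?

(y + y⁵) has coefficients 0,1,0,0,0,1 for degrees 0…5.
(1 + y + y² + y³ + y⁴ + y⁵) has coefficients 1,1,1,1,1,1,0,0,0,0,0 for degrees 0…10.
Finally multiplying by (y² + y⁵ + y⁶), the product of all factors after the first has coefficients 0,0,1,1,1,2,3,3,2,2,2 for degrees 0…10.
[y¹⁰] = 1·2 + 1·2 = 4.

4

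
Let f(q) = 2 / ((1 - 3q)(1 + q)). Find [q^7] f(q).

The denominator gives the recurrence a_n = 2a_(n−1) + 3a_(n−2) for n ≥ 2; the numerator fixes a_0 = 2, a_1 = 4.
Iterating: 2, 4, 14, 40, 122, 364, 1094, 3280, so a_7 = 3280.

3280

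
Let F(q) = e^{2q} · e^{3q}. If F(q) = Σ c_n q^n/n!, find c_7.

78125

The EGF product rule gives c_7 = Σ_{k_1+k_2=7} C(7; k_1,k_2) · ∏ g_i(k_i), where e^{2q} gives (2)^k; e^{3q} gives (3)^k.
g_1(k) for k = 0…7: 1, 2, 4, 8, 16, 32, 64, 128.
g_2(k) for k = 0…7: 1, 3, 9, 27, 81, 243, 729, 2187.
c_7 = Σ_k C(7,k)·g_1(k)·g_2(7−k) = 1·1·2187 + 7·2·729 + 21·4·243 + 35·8·81 + 35·16·27 + 21·32·9 + 7·64·3 + 1·128·1 = 2187 + 10206 + 20412 + 22680 + 15120 + 6048 + 1344 + 128 = 78125.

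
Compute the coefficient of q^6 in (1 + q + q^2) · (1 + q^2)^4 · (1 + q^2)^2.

(1 + q + q^2) has coefficients 1,1,1 for degrees 0…2.
(1 + q^2)^4 has coefficients 1,0,4,0,6,0,4 for degrees 0…6.
Finally multiplying by (1 + q^2)^2, the product of all factors after the first has coefficients 1,0,6,0,15,0,20 for degrees 0…6.
[q^6] = 1·20 + 1·0 + 1·15 = 35.

35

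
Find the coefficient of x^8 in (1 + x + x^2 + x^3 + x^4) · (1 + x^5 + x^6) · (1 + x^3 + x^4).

4

(1 + x + x^2 + x^3 + x^4) has coefficients 1,1,1,1,1 for degrees 0…4.
(1 + x^5 + x^6) has coefficients 1,0,0,0,0,1,1,0,0 for degrees 0…8.
Finally multiplying by (1 + x^3 + x^4), the product of all factors after the first has coefficients 1,0,0,1,1,1,1,0,1 for degrees 0…8.
[x^8] = 1·1 + 1·0 + 1·1 + 1·1 + 1·1 = 4.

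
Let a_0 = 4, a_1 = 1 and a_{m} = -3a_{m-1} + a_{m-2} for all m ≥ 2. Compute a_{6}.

76

The ordinary generating function has denominator 1 + 3q - q^2.
Iterating the recurrence: a_0,…,a_{6} = 4, 1, 1, -2, 7, -23, 76.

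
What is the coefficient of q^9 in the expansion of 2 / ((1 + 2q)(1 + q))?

The denominator gives the recurrence a_n = −3a_(n−1) − 2a_(n−2) for n ≥ 2; the numerator fixes a_0 = 2, a_1 = -6.
Iterating: 2, -6, 14, -30, 62, -126, 254, -510, 1022, -2046, so a_9 = -2046.

-2046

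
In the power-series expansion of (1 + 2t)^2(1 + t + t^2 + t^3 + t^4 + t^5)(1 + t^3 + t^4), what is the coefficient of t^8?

18

(1 + 2t)^2 has coefficients 1,4,4 for degrees 0…2.
(1 + t + t^2 + t^3 + t^4 + t^5) has coefficients 1,1,1,1,1,1,0,0,0 for degrees 0…8.
Finally multiplying by (1 + t^3 + t^4), the product of all factors after the first has coefficients 1,1,1,2,3,3,2,2,2 for degrees 0…8.
[t^8] = 1·2 + 4·2 + 4·2 = 18.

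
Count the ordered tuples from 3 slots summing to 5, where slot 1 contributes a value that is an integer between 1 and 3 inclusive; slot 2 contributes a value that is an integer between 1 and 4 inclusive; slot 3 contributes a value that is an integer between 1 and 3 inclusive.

The generating function for the choices is (t + t² + t³)·(t + t² + t³ + t⁴)·(t + t² + t³); the count is [t⁵].
(t + t² + t³) has coefficients 0,1,1,1 for degrees 0…3.
(t + t² + t³ + t⁴) has coefficients 0,1,1,1,1,0 for degrees 0…5.
Finally multiplying by (t + t² + t³), the product of all factors after the first has coefficients 0,0,1,2,3,3 for degrees 0…5.
[t⁵] = 1·3 + 1·2 + 1·1 = 6.

6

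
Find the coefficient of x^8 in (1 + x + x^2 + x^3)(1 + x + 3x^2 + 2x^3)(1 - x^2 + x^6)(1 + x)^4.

-34

(1 + x + x^2 + x^3) has coefficients 1,1,1,1 for degrees 0…3.
(1 + x + 3x^2 + 2x^3) has coefficients 1,1,3,2,0,0,0,0,0 for degrees 0…8.
Multiplying by (1 - x^2 + x^6) gives running coefficients 1,1,2,1,-3,-2,1,1,3 for degrees 0…8.
Finally multiplying by (1 + x)^4, the product of all factors after the first has coefficients 1,5,12,19,18,1,-19,-18,2 for degrees 0…8.
[x^8] = 1·2 + 1·(-18) + 1·(-19) + 1·1 = -34.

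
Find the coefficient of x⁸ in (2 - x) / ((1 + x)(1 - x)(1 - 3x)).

12302

Partial fractions give a closed form: a_n = (3/8)·(-1)^n + (-1/4)·1^n + (15/8)·3^n.
At n = 8: a_8 = 12302.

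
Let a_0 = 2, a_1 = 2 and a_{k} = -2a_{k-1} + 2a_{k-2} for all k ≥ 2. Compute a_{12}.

The ordinary generating function has denominator 1 + 2q - 2q^2.
Iterating the recurrence: a_0,…,a_{12} = 2, 2, 0, 4, -8, 24, -64, 176, -480, 1312, -3584, 9792, -26752.

-26752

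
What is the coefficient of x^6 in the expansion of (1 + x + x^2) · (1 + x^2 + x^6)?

(1 + x + x^2) has coefficients 1,1,1 for degrees 0…2.
(1 + x^2 + x^6) has coefficients 1,0,1,0,0,0,1 for degrees 0…6.
[x^6] = 1·1 + 1·0 + 1·0 = 1.

1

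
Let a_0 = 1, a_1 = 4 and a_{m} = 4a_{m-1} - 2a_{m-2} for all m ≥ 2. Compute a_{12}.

3028544

The ordinary generating function has denominator 1 - 4y + 2y^2.
Iterating the recurrence: a_0,…,a_{12} = 1, 4, 14, 48, 164, 560, 1912, 6528, 22288, 76096, 259808, 887040, 3028544.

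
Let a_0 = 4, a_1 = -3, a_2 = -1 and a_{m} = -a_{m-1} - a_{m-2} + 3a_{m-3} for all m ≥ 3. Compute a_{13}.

The ordinary generating function has denominator 1 + t + t^2 - 3t^3.
Iterating the recurrence: a_0,…,a_{13} = 4, -3, -1, 16, -24, 5, 67, -144, 92, 253, -777, 800, 736, -3867.

-3867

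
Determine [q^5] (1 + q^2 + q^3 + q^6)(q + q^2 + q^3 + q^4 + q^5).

(1 + q^2 + q^3 + q^6) has coefficients 1,0,1,1,0,0 for degrees 0…5.
(q + q^2 + q^3 + q^4 + q^5) has coefficients 0,1,1,1,1,1 for degrees 0…5.
[q^5] = 1·1 + 1·1 + 1·1 = 3.

3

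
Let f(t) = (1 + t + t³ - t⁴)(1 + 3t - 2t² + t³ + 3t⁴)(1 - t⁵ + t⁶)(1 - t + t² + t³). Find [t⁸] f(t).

-10

(1 + t + t³ - t⁴) has coefficients 1,1,0,1,-1 for degrees 0…4.
(1 + 3t - 2t² + t³ + 3t⁴) has coefficients 1,3,-2,1,3,0,0,0,0 for degrees 0…8.
Multiplying by (1 - t⁵ + t⁶) gives running coefficients 1,3,-2,1,3,-1,-2,5,-3 for degrees 0…8.
Finally multiplying by (1 - t + t² + t³), the product of all factors after the first has coefficients 1,2,-4,7,3,-5,3,9,-11 for degrees 0…8.
[t⁸] = 1·(-11) + 1·9 + 1·(-5) − 1·3 = -10.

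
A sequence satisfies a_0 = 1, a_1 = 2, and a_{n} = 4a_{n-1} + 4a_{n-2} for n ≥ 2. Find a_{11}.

16627712

The ordinary generating function has denominator 1 - 4y - 4y^2.
Iterating the recurrence: a_0,…,a_{11} = 1, 2, 12, 56, 272, 1312, 6336, 30592, 147712, 713216, 3443712, 16627712.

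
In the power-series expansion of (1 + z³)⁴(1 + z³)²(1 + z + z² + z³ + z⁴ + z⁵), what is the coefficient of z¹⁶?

21

(1 + z³)⁴ has coefficients 1,0,0,4,0,0,6,0,0,4,0,0,1 for degrees 0…12.
(1 + z³)² has coefficients 1,0,0,2,0,0,1,0,0,0,0,0,0,0,0,0,0 for degrees 0…16.
Finally multiplying by (1 + z + z² + z³ + z⁴ + z⁵), the product of all factors after the first has coefficients 1,1,1,3,3,3,3,3,3,1,1,1,0,0,0,0,0 for degrees 0…16.
[z¹⁶] = 1·0 + 4·0 + 6·1 + 4·3 + 1·3 = 21.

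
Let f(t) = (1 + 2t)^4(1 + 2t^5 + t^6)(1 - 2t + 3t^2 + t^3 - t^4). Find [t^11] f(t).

192

(1 + 2t)^4 has coefficients 1,8,24,32,16 for degrees 0…4.
(1 + 2t^5 + t^6) has coefficients 1,0,0,0,0,2,1,0,0,0,0,0 for degrees 0…11.
Finally multiplying by (1 - 2t + 3t^2 + t^3 - t^4), the product of all factors after the first has coefficients 1,-2,3,1,-1,2,-3,4,5,-1,-1,0 for degrees 0…11.
[t^11] = 1·0 + 8·(-1) + 24·(-1) + 32·5 + 16·4 = 192.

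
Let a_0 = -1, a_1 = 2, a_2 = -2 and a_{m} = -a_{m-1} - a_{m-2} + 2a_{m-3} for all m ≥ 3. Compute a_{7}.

The ordinary generating function has denominator 1 + z + z^2 - 2z^3.
Iterating the recurrence: a_0,…,a_{7} = -1, 2, -2, -2, 8, -10, -2, 28.

28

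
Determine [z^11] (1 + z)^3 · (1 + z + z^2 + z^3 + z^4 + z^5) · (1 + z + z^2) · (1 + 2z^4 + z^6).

(1 + z)^3 has coefficients 1,3,3,1 for degrees 0…3.
(1 + z + z^2 + z^3 + z^4 + z^5) has coefficients 1,1,1,1,1,1,0,0,0,0,0,0 for degrees 0…11.
Multiplying by (1 + z + z^2) gives running coefficients 1,2,3,3,3,3,2,1,0,0,0,0 for degrees 0…11.
Finally multiplying by (1 + 2z^4 + z^6), the product of all factors after the first has coefficients 1,2,3,3,5,7,9,9,9,9,7,5 for degrees 0…11.
[z^11] = 1·5 + 3·7 + 3·9 + 1·9 = 62.

62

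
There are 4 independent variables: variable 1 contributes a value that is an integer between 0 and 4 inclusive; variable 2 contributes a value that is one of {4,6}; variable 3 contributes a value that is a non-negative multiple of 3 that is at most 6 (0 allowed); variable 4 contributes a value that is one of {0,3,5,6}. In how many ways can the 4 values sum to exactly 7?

The generating function for the choices is (1 + q + q² + q³ + q⁴)·(q⁴ + q⁶)·(1 + q³ + q⁶)·(1 + q³ + q⁵ + q⁶); the count is [q⁷].
(1 + q + q² + q³ + q⁴) has coefficients 1,1,1,1,1 for degrees 0…4.
(q⁴ + q⁶) has coefficients 0,0,0,0,1,0,1,0 for degrees 0…7.
Multiplying by (1 + q³ + q⁶) gives running coefficients 0,0,0,0,1,0,1,1 for degrees 0…7.
Finally multiplying by (1 + q³ + q⁵ + q⁶), the product of all factors after the first has coefficients 0,0,0,0,1,0,1,2 for degrees 0…7.
[q⁷] = 1·2 + 1·1 + 1·0 + 1·1 + 1·0 = 4.

4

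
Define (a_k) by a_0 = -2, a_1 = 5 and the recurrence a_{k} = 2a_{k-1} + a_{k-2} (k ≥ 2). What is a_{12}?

The ordinary generating function has denominator 1 - 2x - x^2.
Iterating the recurrence: a_0,…,a_{12} = -2, 5, 8, 21, 50, 121, 292, 705, 1702, 4109, 9920, 23949, 57818.

57818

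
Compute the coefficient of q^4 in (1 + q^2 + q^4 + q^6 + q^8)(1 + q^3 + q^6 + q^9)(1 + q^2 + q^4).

(1 + q^2 + q^4 + q^6 + q^8) has coefficients 1,0,1,0,1 for degrees 0…4.
(1 + q^3 + q^6 + q^9) has coefficients 1,0,0,1,0 for degrees 0…4.
Finally multiplying by (1 + q^2 + q^4), the product of all factors after the first has coefficients 1,0,1,1,1 for degrees 0…4.
[q^4] = 1·1 + 1·1 + 1·1 = 3.

3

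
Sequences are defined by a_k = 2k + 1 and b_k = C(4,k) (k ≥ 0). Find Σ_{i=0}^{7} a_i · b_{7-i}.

Write out a_i and b_{7-i} for i = 0,…,7 and sum the products.
Σ = 1·0 + 3·0 + 5·0 + 7·1 + 9·4 + 11·6 + 13·4 + 15·1 = 176.

176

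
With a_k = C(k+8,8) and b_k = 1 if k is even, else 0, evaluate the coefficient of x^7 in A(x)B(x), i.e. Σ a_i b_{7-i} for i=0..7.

7896

The convolution is the x^7 coefficient of A(x)B(x).
Σ = 1·0 + 9·1 + 45·0 + 165·1 + 495·0 + 1287·1 + 3003·0 + 6435·1 = 7896.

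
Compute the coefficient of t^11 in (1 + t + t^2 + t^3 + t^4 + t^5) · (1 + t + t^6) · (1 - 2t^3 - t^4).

(1 + t + t^2 + t^3 + t^4 + t^5) has coefficients 1,1,1,1,1,1 for degrees 0…5.
(1 + t + t^6) has coefficients 1,1,0,0,0,0,1,0,0,0,0,0 for degrees 0…11.
Finally multiplying by (1 - 2t^3 - t^4), the product of all factors after the first has coefficients 1,1,0,-2,-3,-1,1,0,0,-2,-1,0 for degrees 0…11.
[t^11] = 1·0 + 1·(-1) + 1·(-2) + 1·0 + 1·0 + 1·1 = -2.

-2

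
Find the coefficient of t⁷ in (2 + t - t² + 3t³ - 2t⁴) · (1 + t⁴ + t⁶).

(2 + t - t² + 3t³ - 2t⁴) has coefficients 2,1,-1,3,-2 for degrees 0…4.
(1 + t⁴ + t⁶) has coefficients 1,0,0,0,1,0,1,0 for degrees 0…7.
[t⁷] = 2·0 + 1·1 − 1·0 + 3·1 − 2·0 = 4.

4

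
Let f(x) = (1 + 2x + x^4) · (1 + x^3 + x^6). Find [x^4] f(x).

(1 + 2x + x^4) has coefficients 1,2,0,0,1 for degrees 0…4.
(1 + x^3 + x^6) has coefficients 1,0,0,1,0 for degrees 0…4.
[x^4] = 1·0 + 2·1 + 1·1 = 3.

3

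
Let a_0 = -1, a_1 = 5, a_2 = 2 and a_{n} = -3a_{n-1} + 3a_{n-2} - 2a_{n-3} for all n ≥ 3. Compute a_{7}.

The ordinary generating function has denominator 1 + 3x - 3x^2 + 2x^3.
Iterating the recurrence: a_0,…,a_{7} = -1, 5, 2, 11, -37, 140, -553, 2153.

2153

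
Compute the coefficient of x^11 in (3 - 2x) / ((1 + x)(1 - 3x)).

The denominator gives the recurrence a_n = 2a_(n−1) + 3a_(n−2) for n ≥ 3; the numerator fixes a_0 = 3, a_1 = 4, a_2 = 17.
Iterating: 3, 4, 17, 46, 143, 424, 1277, 3826, 11483, 34444, 103337, 310006, so a_11 = 310006.

310006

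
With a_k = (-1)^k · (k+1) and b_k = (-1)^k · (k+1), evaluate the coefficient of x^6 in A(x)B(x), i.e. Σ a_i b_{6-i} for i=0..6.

84

This is [x^6] in the product of the two ordinary generating functions.
Σ = 1·7 − 2·(-6) + 3·5 − 4·(-4) + 5·3 − 6·(-2) + 7·1 = 84.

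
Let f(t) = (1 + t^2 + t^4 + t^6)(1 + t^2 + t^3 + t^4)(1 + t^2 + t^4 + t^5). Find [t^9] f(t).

(1 + t^2 + t^4 + t^6) has coefficients 1,0,1,0,1,0,1 for degrees 0…6.
(1 + t^2 + t^3 + t^4) has coefficients 1,0,1,1,1,0,0,0,0,0 for degrees 0…9.
Finally multiplying by (1 + t^2 + t^4 + t^5), the product of all factors after the first has coefficients 1,0,2,1,3,2,2,2,2,1 for degrees 0…9.
[t^9] = 1·1 + 1·2 + 1·2 + 1·1 = 6.

6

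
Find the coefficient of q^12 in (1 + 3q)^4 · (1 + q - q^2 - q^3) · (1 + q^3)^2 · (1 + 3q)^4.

-35856

(1 + 3q)^4 has coefficients 1,12,54,108,81 for degrees 0…4.
(1 + q - q^2 - q^3) has coefficients 1,1,-1,-1,0,0,0,0,0,0,0,0,0 for degrees 0…12.
Multiplying by (1 + q^3)^2 gives running coefficients 1,1,-1,1,2,-2,-1,1,-1,-1,0,0,0 for degrees 0…12.
Finally multiplying by (1 + 3q)^4, the product of all factors after the first has coefficients 1,13,65,151,149,49,110,178,-97,-229,-39,-81,-189 for degrees 0…12.
[q^12] = 1·(-189) + 12·(-81) + 54·(-39) + 108·(-229) + 81·(-97) = -35856.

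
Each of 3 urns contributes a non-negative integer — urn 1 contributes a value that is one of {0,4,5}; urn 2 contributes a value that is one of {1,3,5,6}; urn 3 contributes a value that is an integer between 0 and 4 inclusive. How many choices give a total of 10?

7

The generating function for the choices is (1 + t^4 + t^5)·(t + t^3 + t^5 + t^6)·(1 + t + t^2 + t^3 + t^4); the count is [t^10].
(1 + t^4 + t^5) has coefficients 1,0,0,0,1,1 for degrees 0…5.
(t + t^3 + t^5 + t^6) has coefficients 0,1,0,1,0,1,1,0,0,0,0 for degrees 0…10.
Finally multiplying by (1 + t + t^2 + t^3 + t^4), the product of all factors after the first has coefficients 0,1,1,2,2,3,3,3,2,2,1 for degrees 0…10.
[t^10] = 1·1 + 1·3 + 1·3 = 7.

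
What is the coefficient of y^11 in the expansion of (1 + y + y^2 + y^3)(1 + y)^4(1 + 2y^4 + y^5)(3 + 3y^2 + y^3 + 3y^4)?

303

(1 + y + y^2 + y^3) has coefficients 1,1,1,1 for degrees 0…3.
(1 + y)^4 has coefficients 1,4,6,4,1,0,0,0,0,0,0,0 for degrees 0…11.
Multiplying by (1 + 2y^4 + y^5) gives running coefficients 1,4,6,4,3,9,16,14,6,1,0,0 for degrees 0…11.
Finally multiplying by (3 + 3y^2 + y^3 + 3y^4), the product of all factors after the first has coefficients 3,12,21,25,34,57,79,84,84,88,80,51 for degrees 0…11.
[y^11] = 1·51 + 1·80 + 1·88 + 1·84 = 303.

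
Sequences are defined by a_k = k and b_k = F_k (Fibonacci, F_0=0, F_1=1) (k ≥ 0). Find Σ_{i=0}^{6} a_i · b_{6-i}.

This is [x^6] in the product of the two ordinary generating functions.
Σ = 0·8 + 1·5 + 2·3 + 3·2 + 4·1 + 5·1 + 6·0 = 26.

26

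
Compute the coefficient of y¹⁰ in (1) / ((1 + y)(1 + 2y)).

The denominator gives the recurrence a_n = −3a_(n−1) − 2a_(n−2) for n ≥ 3; the numerator fixes a_0 = 1, a_1 = -3, a_2 = 7.
Iterating: 1, -3, 7, -15, 31, -63, 127, -255, 511, -1023, 2047, so a_10 = 2047.

2047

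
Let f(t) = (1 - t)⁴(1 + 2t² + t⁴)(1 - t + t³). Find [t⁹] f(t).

(1 - t)⁴ has coefficients 1,-4,6,-4,1 for degrees 0…4.
(1 + 2t² + t⁴) has coefficients 1,0,2,0,1,0,0,0,0,0 for degrees 0…9.
Finally multiplying by (1 - t + t³), the product of all factors after the first has coefficients 1,-1,2,-1,1,1,0,1,0,0 for degrees 0…9.
[t⁹] = 1·0 − 4·0 + 6·1 − 4·0 + 1·1 = 7.

7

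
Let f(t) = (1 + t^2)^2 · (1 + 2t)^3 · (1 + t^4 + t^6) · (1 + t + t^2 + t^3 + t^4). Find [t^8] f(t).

(1 + t^2)^2 has coefficients 1,0,2,0,1 for degrees 0…4.
(1 + 2t)^3 has coefficients 1,6,12,8,0,0,0,0,0 for degrees 0…8.
Multiplying by (1 + t^4 + t^6) gives running coefficients 1,6,12,8,1,6,13,14,12 for degrees 0…8.
Finally multiplying by (1 + t + t^2 + t^3 + t^4), the product of all factors after the first has coefficients 1,7,19,27,28,33,40,42,46 for degrees 0…8.
[t^8] = 1·46 + 2·40 + 1·28 = 154.

154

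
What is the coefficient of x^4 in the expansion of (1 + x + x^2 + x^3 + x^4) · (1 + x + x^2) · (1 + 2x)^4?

179

(1 + x + x^2 + x^3 + x^4) has coefficients 1,1,1,1,1 for degrees 0…4.
(1 + x + x^2) has coefficients 1,1,1,0,0 for degrees 0…4.
Finally multiplying by (1 + 2x)^4, the product of all factors after the first has coefficients 1,9,33,64,72 for degrees 0…4.
[x^4] = 1·72 + 1·64 + 1·33 + 1·9 + 1·1 = 179.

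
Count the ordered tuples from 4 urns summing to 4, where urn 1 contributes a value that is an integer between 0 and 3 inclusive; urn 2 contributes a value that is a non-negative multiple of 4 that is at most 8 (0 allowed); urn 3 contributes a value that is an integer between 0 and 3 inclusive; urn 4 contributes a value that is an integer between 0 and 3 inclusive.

The generating function for the choices is (1 + z + z^2 + z^3)·(1 + z^4 + z^8)·(1 + z + z^2 + z^3)·(1 + z + z^2 + z^3); the count is [z^4].
(1 + z + z^2 + z^3) has coefficients 1,1,1,1 for degrees 0…3.
(1 + z^4 + z^8) has coefficients 1,0,0,0,1 for degrees 0…4.
Multiplying by (1 + z + z^2 + z^3) gives running coefficients 1,1,1,1,1 for degrees 0…4.
Finally multiplying by (1 + z + z^2 + z^3), the product of all factors after the first has coefficients 1,2,3,4,4 for degrees 0…4.
[z^4] = 1·4 + 1·4 + 1·3 + 1·2 = 13.

13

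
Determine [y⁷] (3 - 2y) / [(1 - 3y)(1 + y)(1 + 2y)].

1888

The denominator gives the recurrence a_n = 7a_(n−2) + 6a_(n−3) for n ≥ 3; the numerator fixes a_0 = 3, a_1 = -2, a_2 = 21.
Iterating: 3, -2, 21, 4, 135, 154, 969, 1888, so a_7 = 1888.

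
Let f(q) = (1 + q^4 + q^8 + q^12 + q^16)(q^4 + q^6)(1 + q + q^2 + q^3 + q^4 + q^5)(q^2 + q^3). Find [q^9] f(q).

4

(1 + q^4 + q^8 + q^12 + q^16) has coefficients 1,0,0,0,1,0,0,0,1,0 for degrees 0…9.
(q^4 + q^6) has coefficients 0,0,0,0,1,0,1,0,0,0 for degrees 0…9.
Multiplying by (1 + q + q^2 + q^3 + q^4 + q^5) gives running coefficients 0,0,0,0,1,1,2,2,2,2 for degrees 0…9.
Finally multiplying by (q^2 + q^3), the product of all factors after the first has coefficients 0,0,0,0,0,0,1,2,3,4 for degrees 0…9.
[q^9] = 1·4 + 1·0 + 1·0 = 4.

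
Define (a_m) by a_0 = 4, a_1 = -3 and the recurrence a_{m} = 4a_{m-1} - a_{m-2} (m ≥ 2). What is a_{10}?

The ordinary generating function has denominator 1 - 4q + q^2.
Iterating the recurrence: a_0,…,a_{10} = 4, -3, -16, -61, -228, -851, -3176, -11853, -44236, -165091, -616128.

-616128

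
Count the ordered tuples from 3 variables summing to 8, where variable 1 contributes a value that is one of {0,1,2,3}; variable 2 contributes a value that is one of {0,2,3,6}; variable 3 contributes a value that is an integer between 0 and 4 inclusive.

8

The generating function for the choices is (1 + t + t^2 + t^3)·(1 + t^2 + t^3 + t^6)·(1 + t + t^2 + t^3 + t^4); the count is [t^8].
(1 + t + t^2 + t^3) has coefficients 1,1,1,1 for degrees 0…3.
(1 + t^2 + t^3 + t^6) has coefficients 1,0,1,1,0,0,1,0,0 for degrees 0…8.
Finally multiplying by (1 + t + t^2 + t^3 + t^4), the product of all factors after the first has coefficients 1,1,2,3,3,2,3,2,1 for degrees 0…8.
[t^8] = 1·1 + 1·2 + 1·3 + 1·2 = 8.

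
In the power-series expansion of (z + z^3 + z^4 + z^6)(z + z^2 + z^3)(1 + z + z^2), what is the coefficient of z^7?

(z + z^3 + z^4 + z^6) has coefficients 0,1,0,1,1,0,1 for degrees 0…6.
(z + z^2 + z^3) has coefficients 0,1,1,1,0,0,0,0 for degrees 0…7.
Finally multiplying by (1 + z + z^2), the product of all factors after the first has coefficients 0,1,2,3,2,1,0,0 for degrees 0…7.
[z^7] = 1·0 + 1·2 + 1·3 + 1·1 = 6.

6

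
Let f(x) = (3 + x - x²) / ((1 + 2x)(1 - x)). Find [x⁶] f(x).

The denominator gives the recurrence a_n = −a_(n−1) + 2a_(n−2) for n ≥ 3; the numerator fixes a_0 = 3, a_1 = -2, a_2 = 7.
Iterating: 3, -2, 7, -11, 25, -47, 97, so a_6 = 97.

97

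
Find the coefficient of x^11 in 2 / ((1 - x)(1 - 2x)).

Partial fractions give a closed form: a_n = (-2)·1^n + (4)·2^n.
At n = 11: a_11 = 8190.

8190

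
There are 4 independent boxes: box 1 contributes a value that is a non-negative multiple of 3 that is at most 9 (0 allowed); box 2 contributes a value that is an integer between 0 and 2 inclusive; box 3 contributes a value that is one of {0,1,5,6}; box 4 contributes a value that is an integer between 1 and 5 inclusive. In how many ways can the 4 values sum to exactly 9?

The generating function for the choices is (1 + x^3 + x^6 + x^9)·(1 + x + x^2)·(1 + x + x^5 + x^6)·(x + x^2 + x^3 + x^4 + x^5); the count is [x^9].
(1 + x^3 + x^6 + x^9) has coefficients 1,0,0,1,0,0,1,0,0,1 for degrees 0…9.
(1 + x + x^2) has coefficients 1,1,1,0,0,0,0,0,0,0 for degrees 0…9.
Multiplying by (1 + x + x^5 + x^6) gives running coefficients 1,2,2,1,0,1,2,2,1,0 for degrees 0…9.
Finally multiplying by (x + x^2 + x^3 + x^4 + x^5), the product of all factors after the first has coefficients 0,1,3,5,6,6,6,6,6,6 for degrees 0…9.
[x^9] = 1·6 + 1·6 + 1·5 + 1·0 = 17.

17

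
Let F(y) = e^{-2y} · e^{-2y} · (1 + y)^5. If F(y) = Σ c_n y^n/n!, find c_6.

-704

The EGF product rule gives c_6 = Σ_{k_1+k_2+k_3=6} C(6; k_1,k_2,k_3) · ∏ g_i(k_i), where e^{-2y} gives (-2)^k; e^{-2y} gives (-2)^k; (1+y)^5 gives the falling factorial (5)_k.
g_1(k) for k = 0…6: 1, -2, 4, -8, 16, -32, 64.
g_2(k) for k = 0…6: 1, -2, 4, -8, 16, -32, 64.
g_3(k) for k = 0…6: 1, 5, 20, 60, 120, 120, 0.
First combine the last two factors: h(k) = Σ_j C(k,j)·g_2(j)·g_3(k−j) for k = 0…6: 1, 3, 4, -8, -24, 88, 64.
c_6 = Σ_k C(6,k)·g_1(k)·h(6−k) = 1·1·64 + 6·(-2)·88 + 15·4·(-24) + 20·(-8)·(-8) + 15·16·4 + 6·(-32)·3 + 1·64·1 = 64 − 1056 − 1440 + 1280 + 960 − 576 + 64 = -704.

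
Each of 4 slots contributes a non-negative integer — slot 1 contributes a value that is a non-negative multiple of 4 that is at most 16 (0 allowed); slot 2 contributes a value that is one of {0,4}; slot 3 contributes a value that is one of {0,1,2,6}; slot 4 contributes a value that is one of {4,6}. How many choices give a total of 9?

2

The generating function for the choices is (1 + z⁴ + z⁸ + z¹² + z¹⁶)·(1 + z⁴)·(1 + z + z² + z⁶)·(z⁴ + z⁶); the count is [z⁹].
(1 + z⁴ + z⁸ + z¹² + z¹⁶) has coefficients 1,0,0,0,1,0,0,0,1,0 for degrees 0…9.
(1 + z⁴) has coefficients 1,0,0,0,1,0,0,0,0,0 for degrees 0…9.
Multiplying by (1 + z + z² + z⁶) gives running coefficients 1,1,1,0,1,1,2,0,0,0 for degrees 0…9.
Finally multiplying by (z⁴ + z⁶), the product of all factors after the first has coefficients 0,0,0,0,1,1,2,1,2,1 for degrees 0…9.
[z⁹] = 1·1 + 1·1 + 1·0 = 2.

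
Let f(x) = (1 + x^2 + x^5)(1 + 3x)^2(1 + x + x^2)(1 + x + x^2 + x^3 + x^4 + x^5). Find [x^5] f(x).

(1 + x^2 + x^5) has coefficients 1,0,1,0,0,1 for degrees 0…5.
(1 + 3x)^2 has coefficients 1,6,9,0,0,0 for degrees 0…5.
Multiplying by (1 + x + x^2) gives running coefficients 1,7,16,15,9,0 for degrees 0…5.
Finally multiplying by (1 + x + x^2 + x^3 + x^4 + x^5), the product of all factors after the first has coefficients 1,8,24,39,48,48 for degrees 0…5.
[x^5] = 1·48 + 1·39 + 1·1 = 88.

88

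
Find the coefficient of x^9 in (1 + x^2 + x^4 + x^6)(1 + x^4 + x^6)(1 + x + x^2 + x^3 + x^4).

(1 + x^2 + x^4 + x^6) has coefficients 1,0,1,0,1,0,1 for degrees 0…6.
(1 + x^4 + x^6) has coefficients 1,0,0,0,1,0,1,0,0,0 for degrees 0…9.
Finally multiplying by (1 + x + x^2 + x^3 + x^4), the product of all factors after the first has coefficients 1,1,1,1,2,1,2,2,2,1 for degrees 0…9.
[x^9] = 1·1 + 1·2 + 1·1 + 1·1 = 5.

5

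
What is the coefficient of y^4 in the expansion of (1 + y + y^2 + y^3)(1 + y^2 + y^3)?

(1 + y + y^2 + y^3) has coefficients 1,1,1,1 for degrees 0…3.
(1 + y^2 + y^3) has coefficients 1,0,1,1,0 for degrees 0…4.
[y^4] = 1·0 + 1·1 + 1·1 + 1·0 = 2.

2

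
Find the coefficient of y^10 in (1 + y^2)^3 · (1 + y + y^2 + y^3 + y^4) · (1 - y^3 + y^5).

3

(1 + y^2)^3 has coefficients 1,0,3,0,3,0,1 for degrees 0…6.
(1 + y + y^2 + y^3 + y^4) has coefficients 1,1,1,1,1,0,0,0,0,0,0 for degrees 0…10.
Finally multiplying by (1 - y^3 + y^5), the product of all factors after the first has coefficients 1,1,1,0,0,0,0,0,1,1,0 for degrees 0…10.
[y^10] = 1·0 + 3·1 + 3·0 + 1·0 = 3.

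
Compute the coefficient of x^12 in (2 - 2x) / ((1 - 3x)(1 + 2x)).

430068

Partial fractions give a closed form: a_n = (4/5)·3^n + (6/5)·(-2)^n.
At n = 12: a_12 = 430068.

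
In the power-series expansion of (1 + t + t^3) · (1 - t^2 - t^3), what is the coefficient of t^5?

-1

(1 + t + t^3) has coefficients 1,1,0,1 for degrees 0…3.
(1 - t^2 - t^3) has coefficients 1,0,-1,-1,0,0 for degrees 0…5.
[t^5] = 1·0 + 1·0 + 1·(-1) = -1.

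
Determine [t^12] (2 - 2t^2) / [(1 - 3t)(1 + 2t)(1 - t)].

851944

Partial fractions give a closed form: a_n = (8/5)·3^n + (2/5)·(-2)^n.
At n = 12: a_12 = 851944.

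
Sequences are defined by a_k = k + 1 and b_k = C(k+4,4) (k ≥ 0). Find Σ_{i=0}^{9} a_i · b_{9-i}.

The convolution is the x^9 coefficient of A(x)B(x).
Σ = 1·715 + 2·495 + 3·330 + 4·210 + 5·126 + 6·70 + 7·35 + 8·15 + 9·5 + 10·1 = 5005.

5005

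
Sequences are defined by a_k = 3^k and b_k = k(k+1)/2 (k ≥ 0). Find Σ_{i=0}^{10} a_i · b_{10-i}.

Write out a_i and b_{10-i} for i = 0,…,10 and sum the products.
Σ = 1·55 + 3·45 + 9·36 + 27·28 + 81·21 + 243·15 + 729·10 + 2187·6 + 6561·3 + 19683·1 + 59049·0 = 66394.

66394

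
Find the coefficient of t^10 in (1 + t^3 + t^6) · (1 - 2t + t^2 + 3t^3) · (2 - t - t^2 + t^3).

-6

(1 + t^3 + t^6) has coefficients 1,0,0,1,0,0,1 for degrees 0…6.
(1 - 2t + t^2 + 3t^3) has coefficients 1,-2,1,3,0,0,0,0,0,0,0 for degrees 0…10.
Finally multiplying by (2 - t - t^2 + t^3), the product of all factors after the first has coefficients 2,-5,3,8,-6,-2,3,0,0,0,0 for degrees 0…10.
[t^10] = 1·0 + 1·0 + 1·(-6) = -6.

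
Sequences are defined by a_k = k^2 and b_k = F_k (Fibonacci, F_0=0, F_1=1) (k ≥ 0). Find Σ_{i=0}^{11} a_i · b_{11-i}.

Write out a_i and b_{11-i} for i = 0,…,11 and sum the products.
Σ = 0·89 + 1·55 + 4·34 + 9·21 + 16·13 + 25·8 + 36·5 + 49·3 + 64·2 + 81·1 + 100·1 + 121·0 = 1424.

1424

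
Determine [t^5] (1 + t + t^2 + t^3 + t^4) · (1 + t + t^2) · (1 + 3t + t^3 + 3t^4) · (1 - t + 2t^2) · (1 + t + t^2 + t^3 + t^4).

75

(1 + t + t^2 + t^3 + t^4) has coefficients 1,1,1,1,1 for degrees 0…4.
(1 + t + t^2) has coefficients 1,1,1,0,0,0 for degrees 0…5.
Multiplying by (1 + 3t + t^3 + 3t^4) gives running coefficients 1,4,4,4,4,4 for degrees 0…5.
Multiplying by (1 - t + 2t^2) gives running coefficients 1,3,2,8,8,8 for degrees 0…5.
Finally multiplying by (1 + t + t^2 + t^3 + t^4), the product of all factors after the first has coefficients 1,4,6,14,22,29 for degrees 0…5.
[t^5] = 1·29 + 1·22 + 1·14 + 1·6 + 1·4 = 75.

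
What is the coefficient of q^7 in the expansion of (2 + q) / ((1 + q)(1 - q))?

1

The denominator gives the recurrence a_n = a_(n−2) for n ≥ 3; the numerator fixes a_0 = 2, a_1 = 1, a_2 = 2.
Iterating: 2, 1, 2, 1, 2, 1, 2, 1, so a_7 = 1.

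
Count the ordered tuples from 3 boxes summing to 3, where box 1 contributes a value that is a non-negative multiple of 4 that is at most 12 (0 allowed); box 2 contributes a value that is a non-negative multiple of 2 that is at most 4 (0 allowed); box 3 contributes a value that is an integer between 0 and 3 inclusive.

2

The generating function for the choices is (1 + y^4 + y^8 + y^12)·(1 + y^2 + y^4)·(1 + y + y^2 + y^3); the count is [y^3].
(1 + y^4 + y^8 + y^12) has coefficients 1,0,0,0 for degrees 0…3.
(1 + y^2 + y^4) has coefficients 1,0,1,0 for degrees 0…3.
Finally multiplying by (1 + y + y^2 + y^3), the product of all factors after the first has coefficients 1,1,2,2 for degrees 0…3.
[y^3] = 1·2 = 2.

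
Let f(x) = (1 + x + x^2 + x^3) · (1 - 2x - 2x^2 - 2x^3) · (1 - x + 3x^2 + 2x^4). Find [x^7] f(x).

(1 + x + x^2 + x^3) has coefficients 1,1,1,1 for degrees 0…3.
(1 - 2x - 2x^2 - 2x^3) has coefficients 1,-2,-2,-2,0,0,0,0 for degrees 0…7.
Finally multiplying by (1 - x + 3x^2 + 2x^4), the product of all factors after the first has coefficients 1,-3,3,-6,-2,-10,-4,-4 for degrees 0…7.
[x^7] = 1·(-4) + 1·(-4) + 1·(-10) + 1·(-2) = -20.

-20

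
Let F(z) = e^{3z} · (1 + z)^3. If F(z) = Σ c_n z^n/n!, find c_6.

The EGF product rule gives c_6 = Σ_{k_1+k_2=6} C(6; k_1,k_2) · ∏ g_i(k_i), where e^{3z} gives (3)^k; (1+z)^3 gives the falling factorial (3)_k.
g_1(k) for k = 0…6: 1, 3, 9, 27, 81, 243, 729.
g_2(k) for k = 0…6: 1, 3, 6, 6, 0, 0, 0.
c_6 = Σ_k C(6,k)·g_1(k)·g_2(6−k) = 20·27·6 + 15·81·6 + 6·243·3 + 1·729·1 = 3240 + 7290 + 4374 + 729 = 15633.

15633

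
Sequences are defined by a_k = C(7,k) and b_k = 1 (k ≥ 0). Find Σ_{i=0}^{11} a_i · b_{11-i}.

The convolution is the x^11 coefficient of A(x)B(x).
Σ = 1·1 + 7·1 + 21·1 + 35·1 + 35·1 + 21·1 + 7·1 + 1·1 + 0·1 + 0·1 + 0·1 + 0·1 = 128.

128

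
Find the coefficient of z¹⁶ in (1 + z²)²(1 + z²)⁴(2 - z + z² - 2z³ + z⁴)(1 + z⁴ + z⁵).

(1 + z²)² has coefficients 1,0,2,0,1 for degrees 0…4.
(1 + z²)⁴ has coefficients 1,0,4,0,6,0,4,0,1,0,0,0,0,0,0,0,0 for degrees 0…16.
Multiplying by (2 - z + z² - 2z³ + z⁴) gives running coefficients 2,-1,9,-6,17,-14,18,-16,12,-9,5,-2,1,0,0,0,0 for degrees 0…16.
Finally multiplying by (1 + z⁴ + z⁵), the product of all factors after the first has coefficients 2,-1,9,-6,19,-13,26,-13,23,-6,9,0,-3,3,-4,3,-1 for degrees 0…16.
[z¹⁶] = 1·(-1) + 2·(-4) + 1·(-3) = -12.

-12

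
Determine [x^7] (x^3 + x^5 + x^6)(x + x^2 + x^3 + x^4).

3

(x^3 + x^5 + x^6) has coefficients 0,0,0,1,0,1,1 for degrees 0…6.
(x + x^2 + x^3 + x^4) has coefficients 0,1,1,1,1,0,0,0 for degrees 0…7.
[x^7] = 1·1 + 1·1 + 1·1 = 3.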